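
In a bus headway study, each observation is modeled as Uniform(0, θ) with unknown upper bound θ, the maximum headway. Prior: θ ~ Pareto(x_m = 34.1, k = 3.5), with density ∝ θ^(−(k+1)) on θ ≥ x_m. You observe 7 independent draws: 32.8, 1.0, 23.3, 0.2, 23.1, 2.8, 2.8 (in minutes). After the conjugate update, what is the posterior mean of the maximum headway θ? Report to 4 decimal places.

37.6895

A Pareto(scale x_m, shape k) prior on the upper bound θ of Uniform(0, θ) is conjugate: posterior is Pareto(max(x_m, max xᵢ), k + n).
Sample maximum = 32.8; prior scale x_m = 34.1 → posterior scale = max = 34.1.
Posterior shape = 3.5 + 7 = 10.5.
E[θ|data] = k·x_m/(k−1) = 10.5·34.1/9.5 = 37.6895.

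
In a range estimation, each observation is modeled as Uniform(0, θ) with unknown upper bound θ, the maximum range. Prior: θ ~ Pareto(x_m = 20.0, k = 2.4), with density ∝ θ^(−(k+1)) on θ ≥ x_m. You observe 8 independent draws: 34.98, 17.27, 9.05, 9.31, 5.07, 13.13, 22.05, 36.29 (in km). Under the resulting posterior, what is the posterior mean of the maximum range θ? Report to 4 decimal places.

A Pareto(scale x_m, shape k) prior on the upper bound θ of Uniform(0, θ) is conjugate: posterior is Pareto(max(x_m, max xᵢ), k + n).
Sample maximum = 36.29; prior scale x_m = 20.0 → posterior scale = max = 36.29.
Posterior shape = 2.4 + 8 = 10.4.
E[θ|data] = k·x_m/(k−1) = 10.4·36.29/9.4 = 40.1506.

40.1506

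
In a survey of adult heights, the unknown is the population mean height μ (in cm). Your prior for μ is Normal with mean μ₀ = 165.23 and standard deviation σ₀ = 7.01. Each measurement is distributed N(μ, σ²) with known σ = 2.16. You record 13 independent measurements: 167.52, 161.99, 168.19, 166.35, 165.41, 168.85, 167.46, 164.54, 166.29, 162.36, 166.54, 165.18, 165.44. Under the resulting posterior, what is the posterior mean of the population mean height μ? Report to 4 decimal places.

For Normal data with known variance σ², a Normal(μ₀, σ₀²) prior on μ is conjugate. Posterior precision = 1/σ₀² + n/σ²; posterior mean is the precision-weighted average of μ₀ and x̄.
Σxᵢ = 167.52 + 161.99 + 168.19 + 166.35 + 165.41 + 168.85 + 167.46 + 164.54 + 166.29 + 162.36 + 166.54 + 165.18 + 165.44 = 2156.12, so n·x̄ = 2156.12.
σ₀² = 7.01² = 49.1401, σ² = 2.16² = 4.6656; σ² + n·σ₀² = 4.6656 + 13·49.1401 = 643.4869.
Posterior mean = (μ₀/σ₀² + n·x̄/σ²)/(1/σ₀² + n/σ²) = (σ²·μ₀ + σ₀²·n·x̄)/(σ² + n·σ₀²) = (4.6656·165.23 + 49.1401·2156.12)/643.4869 = 106722.8495/643.4869 = 165.8509.

165.8509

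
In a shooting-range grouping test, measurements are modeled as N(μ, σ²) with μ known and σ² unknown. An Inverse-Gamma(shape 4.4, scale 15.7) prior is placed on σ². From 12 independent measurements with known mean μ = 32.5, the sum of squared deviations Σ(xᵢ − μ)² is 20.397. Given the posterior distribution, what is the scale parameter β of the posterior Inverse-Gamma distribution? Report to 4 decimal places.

With known mean μ and an Inverse-Gamma(α, β) prior on σ², the Normal likelihood is conjugate: posterior is Inv-Gamma(α + n/2, β + Σ(xᵢ−μ)²/2).
Posterior: Inv-Gamma(4.4 + 12/2, 15.7 + 20.397/2) = Inv-Gamma(10.40, 25.8985).
Posterior β = 25.8985.

25.8985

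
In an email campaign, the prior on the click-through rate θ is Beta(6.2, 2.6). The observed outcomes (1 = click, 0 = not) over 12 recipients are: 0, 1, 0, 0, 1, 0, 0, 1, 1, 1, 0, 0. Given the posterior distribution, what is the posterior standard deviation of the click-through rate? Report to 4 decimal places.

0.1068

The Beta prior is conjugate to a Binomial/Bernoulli likelihood; the update adds successes to α and failures to β.
Posterior: Beta(α+k, β+n−k) = Beta(6.2+5, 2.6+7) = Beta(11.2, 9.6).
Var = αβ/((α+β)²(α+β+1)) = 11.2·9.6/(20.8²·21.8) = 0.01140003; SD = √0.01140003 = 0.1068.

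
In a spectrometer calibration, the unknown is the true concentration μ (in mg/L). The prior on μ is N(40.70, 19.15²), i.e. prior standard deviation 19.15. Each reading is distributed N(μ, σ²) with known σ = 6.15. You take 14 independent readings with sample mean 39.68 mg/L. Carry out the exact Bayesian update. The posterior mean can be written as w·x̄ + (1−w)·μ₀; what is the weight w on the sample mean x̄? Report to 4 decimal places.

For Normal data with known variance σ², a Normal(μ₀, σ₀²) prior on μ is conjugate. Posterior precision = 1/σ₀² + n/σ²; posterior mean is the precision-weighted average of μ₀ and x̄.
σ₀² = 19.15² = 366.7225, σ² = 6.15² = 37.8225. Prior precision 1/σ₀² = 1/366.7225; data precision n/σ² = 14/37.8225.
w = (n/σ²)/(1/σ₀² + n/σ²) = n·σ₀²/(σ² + n·σ₀²) = 14·366.7225/(37.8225 + 14·366.7225) = 5134.115/5171.9375 = 0.9927.

0.9927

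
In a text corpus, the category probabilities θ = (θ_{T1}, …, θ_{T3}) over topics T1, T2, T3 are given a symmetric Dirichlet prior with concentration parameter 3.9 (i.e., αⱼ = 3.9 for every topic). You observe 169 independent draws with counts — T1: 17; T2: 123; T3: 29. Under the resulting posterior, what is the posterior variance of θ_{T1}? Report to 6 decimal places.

The Dirichlet prior is conjugate to the Multinomial likelihood: each posterior αⱼ = prior αⱼ + observed count nⱼ.
Posterior concentration: (20.9, 126.9, 32.9), total = 180.7.
Var[θ_j] = α_j(Σα−α_j)/((Σα)²(Σα+1)) = 20.9·159.8/(180.7²·181.7) = 0.000563.

0.000563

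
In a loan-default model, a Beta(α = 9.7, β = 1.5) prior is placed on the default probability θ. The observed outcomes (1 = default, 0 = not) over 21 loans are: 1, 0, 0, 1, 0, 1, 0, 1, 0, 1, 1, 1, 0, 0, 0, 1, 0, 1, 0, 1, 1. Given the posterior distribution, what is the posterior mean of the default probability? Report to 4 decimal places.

0.6429

The Beta prior is conjugate to a Binomial/Bernoulli likelihood; the update adds successes to α and failures to β.
Posterior: Beta(α+k, β+n−k) = Beta(9.7+11, 1.5+10) = Beta(20.7, 11.5).
Posterior mean = α/(α+β) = 20.7/32.2 = 0.6429.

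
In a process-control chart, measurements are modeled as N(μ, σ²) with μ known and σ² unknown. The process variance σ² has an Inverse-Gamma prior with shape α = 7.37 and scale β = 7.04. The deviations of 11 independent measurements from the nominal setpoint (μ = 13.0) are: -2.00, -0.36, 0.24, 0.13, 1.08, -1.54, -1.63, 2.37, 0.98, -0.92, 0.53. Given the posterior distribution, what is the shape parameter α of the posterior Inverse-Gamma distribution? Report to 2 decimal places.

With known mean μ and an Inverse-Gamma(α, β) prior on σ², the Normal likelihood is conjugate: posterior is Inv-Gamma(α + n/2, β + Σ(xᵢ−μ)²/2).
Σ(xᵢ−μ)² = (-2.00)² + (-0.36)² + (0.24)² + (0.13)² + (1.08)² + (-1.54)² + (-1.63)² + (2.37)² + (0.98)² + (-0.92)² + (0.53)² = 18.1036.
Posterior: Inv-Gamma(7.37 + 11/2, 7.04 + 18.1036/2) = Inv-Gamma(12.87, 16.09180).
Posterior α = 12.87.

12.87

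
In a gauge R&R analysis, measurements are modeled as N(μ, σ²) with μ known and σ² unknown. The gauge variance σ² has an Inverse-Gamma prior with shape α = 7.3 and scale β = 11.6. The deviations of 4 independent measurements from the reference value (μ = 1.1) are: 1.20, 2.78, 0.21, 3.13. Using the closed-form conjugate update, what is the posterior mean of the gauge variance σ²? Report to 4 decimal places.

With known mean μ and an Inverse-Gamma(α, β) prior on σ², the Normal likelihood is conjugate: posterior is Inv-Gamma(α + n/2, β + Σ(xᵢ−μ)²/2).
Σ(xᵢ−μ)² = (1.20)² + (2.78)² + (0.21)² + (3.13)² = 19.0094.
Posterior: Inv-Gamma(7.3 + 4/2, 11.6 + 19.0094/2) = Inv-Gamma(9.30, 21.10470).
E[σ²|data] = β/(α−1) = 21.10470/8.30 = 2.5427.

2.5427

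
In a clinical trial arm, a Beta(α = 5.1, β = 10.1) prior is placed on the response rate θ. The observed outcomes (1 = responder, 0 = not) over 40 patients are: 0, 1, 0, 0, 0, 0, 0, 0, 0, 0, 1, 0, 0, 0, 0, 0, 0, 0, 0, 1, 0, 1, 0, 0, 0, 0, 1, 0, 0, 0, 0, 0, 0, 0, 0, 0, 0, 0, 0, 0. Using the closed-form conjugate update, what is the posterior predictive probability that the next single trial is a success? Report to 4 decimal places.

0.1830

The Beta prior is conjugate to a Binomial/Bernoulli likelihood; the update adds successes to α and failures to β.
Posterior: Beta(α+k, β+n−k) = Beta(5.1+5, 10.1+35) = Beta(10.1, 45.1).
For a single future Bernoulli trial, P(success | data) = α/(α+β) = 0.1830.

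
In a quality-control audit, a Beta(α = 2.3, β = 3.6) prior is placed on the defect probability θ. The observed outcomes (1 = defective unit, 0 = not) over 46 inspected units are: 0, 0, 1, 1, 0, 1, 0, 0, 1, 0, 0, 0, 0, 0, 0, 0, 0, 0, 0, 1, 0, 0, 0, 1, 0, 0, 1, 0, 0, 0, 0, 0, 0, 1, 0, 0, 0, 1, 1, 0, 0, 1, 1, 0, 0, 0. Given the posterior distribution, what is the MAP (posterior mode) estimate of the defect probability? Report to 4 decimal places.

The Beta prior is conjugate to a Binomial/Bernoulli likelihood; the update adds successes to α and failures to β.
Posterior: Beta(α+k, β+n−k) = Beta(2.3+12, 3.6+34) = Beta(14.3, 37.6).
Mode of Beta(a,b) for a,b>1 is (a−1)/(a+b−2) = 13.3/49.9 = 0.2665.

0.2665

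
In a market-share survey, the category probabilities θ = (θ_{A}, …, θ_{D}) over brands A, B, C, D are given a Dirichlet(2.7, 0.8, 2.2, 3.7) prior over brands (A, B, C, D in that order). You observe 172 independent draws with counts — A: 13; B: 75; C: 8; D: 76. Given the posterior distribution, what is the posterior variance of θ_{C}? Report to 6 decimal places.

0.000291

The Dirichlet prior is conjugate to the Multinomial likelihood: each posterior αⱼ = prior αⱼ + observed count nⱼ.
Posterior concentration: (15.7, 75.8, 10.2, 79.7), total = 181.4.
Var[θ_j] = α_j(Σα−α_j)/((Σα)²(Σα+1)) = 10.2·171.2/(181.4²·182.4) = 0.000291.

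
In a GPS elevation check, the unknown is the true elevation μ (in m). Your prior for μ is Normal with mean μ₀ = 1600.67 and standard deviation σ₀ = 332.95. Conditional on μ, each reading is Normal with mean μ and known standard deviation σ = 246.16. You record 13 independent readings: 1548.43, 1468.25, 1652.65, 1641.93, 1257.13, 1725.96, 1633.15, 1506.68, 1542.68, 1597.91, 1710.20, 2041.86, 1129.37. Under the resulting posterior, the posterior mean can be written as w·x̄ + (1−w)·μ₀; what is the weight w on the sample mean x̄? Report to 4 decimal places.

0.9596

For Normal data with known variance σ², a Normal(μ₀, σ₀²) prior on μ is conjugate. Posterior precision = 1/σ₀² + n/σ²; posterior mean is the precision-weighted average of μ₀ and x̄.
σ₀² = 332.95² = 110855.7025, σ² = 246.16² = 60594.7456. Prior precision 1/σ₀² = 1/110855.7025; data precision n/σ² = 13/60594.7456.
w = (n/σ²)/(1/σ₀² + n/σ²) = n·σ₀²/(σ² + n·σ₀²) = 13·110855.7025/(60594.7456 + 13·110855.7025) = 1441124.1325/1501718.8781 = 0.9596.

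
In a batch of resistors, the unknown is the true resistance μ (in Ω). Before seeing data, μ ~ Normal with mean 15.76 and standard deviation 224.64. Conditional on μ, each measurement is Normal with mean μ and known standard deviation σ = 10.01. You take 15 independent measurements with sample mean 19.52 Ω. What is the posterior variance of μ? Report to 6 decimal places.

For Normal data with known variance σ², a Normal(μ₀, σ₀²) prior on μ is conjugate. Posterior precision = 1/σ₀² + n/σ²; posterior mean is the precision-weighted average of μ₀ and x̄.
σ₀² = 224.64² = 50463.1296, σ² = 10.01² = 100.2001; σ² + n·σ₀² = 100.2001 + 15·50463.1296 = 757047.1441.
Posterior precision = 1/σ₀² + n/σ² = 1/50463.1296 + 15/100.2001 = (σ² + n·σ₀²)/(σ₀²σ²) = 757047.1441/(50463.1296·100.2001); posterior variance σₙ² = σ₀²σ²/(σ² + n·σ₀²) = 50463.1296·100.2001/757047.1441 = 6.679123.

6.679123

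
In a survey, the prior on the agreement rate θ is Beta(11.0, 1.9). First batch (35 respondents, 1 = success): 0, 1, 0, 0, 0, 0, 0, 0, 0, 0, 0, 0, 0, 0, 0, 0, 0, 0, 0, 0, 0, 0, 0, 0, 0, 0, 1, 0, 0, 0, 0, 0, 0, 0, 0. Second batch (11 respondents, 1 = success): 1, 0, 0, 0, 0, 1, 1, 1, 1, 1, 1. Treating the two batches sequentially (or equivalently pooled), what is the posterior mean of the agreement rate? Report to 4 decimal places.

The Beta prior is conjugate to a Binomial/Bernoulli likelihood; the update adds successes to α and failures to β.
After batch 1: Beta(11.0+2, 1.9+33) = Beta(13.0, 34.9).
After batch 2: Beta(13.0+7, 34.9+4) = Beta(20.0, 38.9).
Posterior mean = α/(α+β) = 20.0/58.9 = 0.3396.

0.3396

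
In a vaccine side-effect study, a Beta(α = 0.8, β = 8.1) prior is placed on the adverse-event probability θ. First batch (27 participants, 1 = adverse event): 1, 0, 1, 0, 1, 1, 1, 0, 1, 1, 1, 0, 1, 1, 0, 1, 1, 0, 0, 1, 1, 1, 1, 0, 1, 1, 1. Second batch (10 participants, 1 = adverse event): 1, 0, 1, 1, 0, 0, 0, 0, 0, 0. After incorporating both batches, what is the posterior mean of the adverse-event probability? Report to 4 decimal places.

0.4967

The Beta prior is conjugate to a Binomial/Bernoulli likelihood; the update adds successes to α and failures to β.
After batch 1: Beta(0.8+19, 8.1+8) = Beta(19.8, 16.1).
After batch 2: Beta(19.8+3, 16.1+7) = Beta(22.8, 23.1).
Posterior mean = α/(α+β) = 22.8/45.9 = 0.4967.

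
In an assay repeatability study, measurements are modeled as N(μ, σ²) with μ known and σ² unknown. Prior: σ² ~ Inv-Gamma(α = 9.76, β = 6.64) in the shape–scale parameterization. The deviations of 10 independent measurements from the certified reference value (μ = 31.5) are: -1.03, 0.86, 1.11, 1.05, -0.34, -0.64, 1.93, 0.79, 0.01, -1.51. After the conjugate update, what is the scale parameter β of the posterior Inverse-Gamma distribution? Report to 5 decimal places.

With known mean μ and an Inverse-Gamma(α, β) prior on σ², the Normal likelihood is conjugate: posterior is Inv-Gamma(α + n/2, β + Σ(xᵢ−μ)²/2).
Σ(xᵢ−μ)² = (-1.03)² + (0.86)² + (1.11)² + (1.05)² + (-0.34)² + (-0.64)² + (1.93)² + (0.79)² + (0.01)² + (-1.51)² = 11.2895.
Posterior: Inv-Gamma(9.76 + 10/2, 6.64 + 11.2895/2) = Inv-Gamma(14.76, 12.28475).
Posterior β = 12.28475.

12.28475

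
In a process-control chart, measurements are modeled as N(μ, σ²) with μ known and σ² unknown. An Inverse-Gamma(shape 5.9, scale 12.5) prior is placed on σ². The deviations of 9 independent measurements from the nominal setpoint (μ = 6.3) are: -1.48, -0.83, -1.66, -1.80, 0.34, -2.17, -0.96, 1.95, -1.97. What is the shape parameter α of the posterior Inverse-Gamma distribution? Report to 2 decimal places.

With known mean μ and an Inverse-Gamma(α, β) prior on σ², the Normal likelihood is conjugate: posterior is Inv-Gamma(α + n/2, β + Σ(xᵢ−μ)²/2).
Σ(xᵢ−μ)² = (-1.48)² + (-0.83)² + (-1.66)² + (-1.80)² + (0.34)² + (-2.17)² + (-0.96)² + (1.95)² + (-1.97)² = 22.3044.
Posterior: Inv-Gamma(5.9 + 9/2, 12.5 + 22.3044/2) = Inv-Gamma(10.40, 23.65220).
Posterior α = 10.40.

10.40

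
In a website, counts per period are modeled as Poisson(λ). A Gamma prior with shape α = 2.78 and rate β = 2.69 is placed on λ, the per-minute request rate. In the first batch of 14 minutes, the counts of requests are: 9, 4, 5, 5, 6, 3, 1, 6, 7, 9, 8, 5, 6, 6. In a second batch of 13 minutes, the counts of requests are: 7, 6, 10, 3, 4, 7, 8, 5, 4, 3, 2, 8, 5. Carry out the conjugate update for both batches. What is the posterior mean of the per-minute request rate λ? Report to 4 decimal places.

5.2132

With a Gamma(shape α, rate β) prior, the Poisson likelihood is conjugate: the posterior is Gamma(α + ΣXᵢ, β + n).
Batch 1: sum of counts S = 80 over n = 14 minutes.
After batch 1: Gamma(α+S, β+n) = Gamma(2.78+80, 2.69+14) = Gamma(82.78, 16.69).
Batch 2: sum of counts S = 72 over n = 13 minutes.
After batch 2: Gamma(α+S, β+n) = Gamma(82.78+72, 16.69+13) = Gamma(154.78, 29.69).
Posterior mean = α/β = 154.78/29.69 = 5.2132.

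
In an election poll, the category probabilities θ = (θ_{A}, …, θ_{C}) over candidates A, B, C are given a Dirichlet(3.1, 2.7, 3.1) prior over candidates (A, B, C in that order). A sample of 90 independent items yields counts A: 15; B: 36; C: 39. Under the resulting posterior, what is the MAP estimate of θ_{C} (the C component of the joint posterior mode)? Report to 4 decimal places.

0.4286

The Dirichlet prior is conjugate to the Multinomial likelihood: each posterior αⱼ = prior αⱼ + observed count nⱼ.
Posterior concentration: (18.1, 38.7, 42.1), total = 98.9.
Joint mode component: (α_{C}−1)/(Σα−K) = 41.1/95.9 = 0.4286.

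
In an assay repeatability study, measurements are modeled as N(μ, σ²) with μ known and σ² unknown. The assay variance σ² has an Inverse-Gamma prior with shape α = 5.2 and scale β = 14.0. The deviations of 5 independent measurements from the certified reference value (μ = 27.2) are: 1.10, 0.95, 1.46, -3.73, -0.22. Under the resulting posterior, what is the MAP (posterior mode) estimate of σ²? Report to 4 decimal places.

With known mean μ and an Inverse-Gamma(α, β) prior on σ², the Normal likelihood is conjugate: posterior is Inv-Gamma(α + n/2, β + Σ(xᵢ−μ)²/2).
Σ(xᵢ−μ)² = (1.10)² + (0.95)² + (1.46)² + (-3.73)² + (-0.22)² = 18.2054.
Posterior: Inv-Gamma(5.2 + 5/2, 14.0 + 18.2054/2) = Inv-Gamma(7.70, 23.10270).
Mode = β/(α+1) = 23.10270/8.70 = 2.6555.

2.6555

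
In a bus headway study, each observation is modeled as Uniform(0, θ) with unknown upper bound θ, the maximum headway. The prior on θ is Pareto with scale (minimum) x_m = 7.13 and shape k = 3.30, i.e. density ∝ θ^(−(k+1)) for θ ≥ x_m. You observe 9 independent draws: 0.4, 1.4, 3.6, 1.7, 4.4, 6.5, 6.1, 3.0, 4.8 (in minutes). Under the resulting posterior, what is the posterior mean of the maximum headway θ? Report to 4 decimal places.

7.7610

A Pareto(scale x_m, shape k) prior on the upper bound θ of Uniform(0, θ) is conjugate: posterior is Pareto(max(x_m, max xᵢ), k + n).
Sample maximum = 6.5; prior scale x_m = 7.13 → posterior scale = max = 7.13.
Posterior shape = 3.30 + 9 = 12.30.
E[θ|data] = k·x_m/(k−1) = 12.30·7.13/11.30 = 7.7610.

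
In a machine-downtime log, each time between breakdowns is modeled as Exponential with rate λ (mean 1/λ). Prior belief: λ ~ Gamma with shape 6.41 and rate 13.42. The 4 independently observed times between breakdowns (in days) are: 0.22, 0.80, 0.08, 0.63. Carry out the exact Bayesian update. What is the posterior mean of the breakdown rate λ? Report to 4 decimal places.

With a Gamma(shape α, rate β) prior on the exponential rate λ, the posterior after n observations with total T = Σxᵢ is Gamma(α+n, β+T).
Sum of observations T = 1.73 days; n = 4.
Posterior: Gamma(6.41+4, 13.42+1.73) = Gamma(10.41, 15.15).
Posterior mean of λ = α/β = 10.41/15.15 = 0.6871.

0.6871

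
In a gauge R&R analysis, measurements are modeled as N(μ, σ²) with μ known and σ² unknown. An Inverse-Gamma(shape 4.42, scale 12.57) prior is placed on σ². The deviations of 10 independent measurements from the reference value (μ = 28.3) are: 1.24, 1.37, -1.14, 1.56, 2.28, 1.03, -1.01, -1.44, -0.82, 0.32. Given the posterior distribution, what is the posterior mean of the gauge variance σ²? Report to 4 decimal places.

2.5187

With known mean μ and an Inverse-Gamma(α, β) prior on σ², the Normal likelihood is conjugate: posterior is Inv-Gamma(α + n/2, β + Σ(xᵢ−μ)²/2).
Σ(xᵢ−μ)² = (1.24)² + (1.37)² + (-1.14)² + (1.56)² + (2.28)² + (1.03)² + (-1.01)² + (-1.44)² + (-0.82)² + (0.32)² = 17.2755.
Posterior: Inv-Gamma(4.42 + 10/2, 12.57 + 17.2755/2) = Inv-Gamma(9.42, 21.20775).
E[σ²|data] = β/(α−1) = 21.20775/8.42 = 2.5187.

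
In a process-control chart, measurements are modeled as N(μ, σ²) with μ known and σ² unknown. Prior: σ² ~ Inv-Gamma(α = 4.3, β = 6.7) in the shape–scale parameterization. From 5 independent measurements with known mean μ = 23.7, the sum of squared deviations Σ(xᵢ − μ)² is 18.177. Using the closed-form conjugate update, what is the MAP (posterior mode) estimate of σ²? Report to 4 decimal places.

With known mean μ and an Inverse-Gamma(α, β) prior on σ², the Normal likelihood is conjugate: posterior is Inv-Gamma(α + n/2, β + Σ(xᵢ−μ)²/2).
Posterior: Inv-Gamma(4.3 + 5/2, 6.7 + 18.177/2) = Inv-Gamma(6.80, 15.7885).
Mode = β/(α+1) = 15.7885/7.80 = 2.0242.

2.0242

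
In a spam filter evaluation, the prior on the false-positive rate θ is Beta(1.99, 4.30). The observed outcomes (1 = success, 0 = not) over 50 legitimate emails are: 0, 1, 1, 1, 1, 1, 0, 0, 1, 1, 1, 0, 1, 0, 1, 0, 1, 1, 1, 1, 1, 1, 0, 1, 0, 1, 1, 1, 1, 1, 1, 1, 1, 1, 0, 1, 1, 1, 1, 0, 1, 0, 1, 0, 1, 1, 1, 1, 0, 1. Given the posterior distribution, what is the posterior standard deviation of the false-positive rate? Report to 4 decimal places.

0.0610

The Beta prior is conjugate to a Binomial/Bernoulli likelihood; the update adds successes to α and failures to β.
Posterior: Beta(α+k, β+n−k) = Beta(1.99+37, 4.30+13) = Beta(38.99, 17.30).
Var = αβ/((α+β)²(α+β+1)) = 38.99·17.30/(56.29²·57.29) = 0.00371585; SD = √0.00371585 = 0.0610.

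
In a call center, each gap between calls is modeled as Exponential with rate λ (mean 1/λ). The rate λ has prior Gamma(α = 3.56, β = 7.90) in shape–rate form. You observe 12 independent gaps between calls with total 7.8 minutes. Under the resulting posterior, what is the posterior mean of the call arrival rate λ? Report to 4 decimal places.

0.9911

With a Gamma(shape α, rate β) prior on the exponential rate λ, the posterior after n observations with total T = Σxᵢ is Gamma(α+n, β+T).
Posterior: Gamma(3.56+12, 7.90+7.8) = Gamma(15.56, 15.70).
Posterior mean of λ = α/β = 15.56/15.70 = 0.9911.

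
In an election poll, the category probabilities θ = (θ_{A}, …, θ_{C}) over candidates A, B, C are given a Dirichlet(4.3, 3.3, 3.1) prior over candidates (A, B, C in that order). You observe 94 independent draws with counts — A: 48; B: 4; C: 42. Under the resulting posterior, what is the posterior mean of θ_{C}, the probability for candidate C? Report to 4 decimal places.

The Dirichlet prior is conjugate to the Multinomial likelihood: each posterior αⱼ = prior αⱼ + observed count nⱼ.
Posterior concentration: (52.3, 7.3, 45.1), total = 104.7.
E[θ_{C}|data] = α_{C}/Σα = 45.1/104.7 = 0.4308.

0.4308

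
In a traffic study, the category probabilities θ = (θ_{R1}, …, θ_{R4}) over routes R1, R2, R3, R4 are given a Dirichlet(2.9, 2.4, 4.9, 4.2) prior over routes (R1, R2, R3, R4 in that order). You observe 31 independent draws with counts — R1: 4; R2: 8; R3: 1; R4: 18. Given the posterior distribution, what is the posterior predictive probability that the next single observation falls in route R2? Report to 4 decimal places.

0.2291

The Dirichlet prior is conjugate to the Multinomial likelihood: each posterior αⱼ = prior αⱼ + observed count nⱼ.
Posterior concentration: (6.9, 10.4, 5.9, 22.2), total = 45.4.
P(next = R2 | data) = α_{R2}/Σα = 0.2291.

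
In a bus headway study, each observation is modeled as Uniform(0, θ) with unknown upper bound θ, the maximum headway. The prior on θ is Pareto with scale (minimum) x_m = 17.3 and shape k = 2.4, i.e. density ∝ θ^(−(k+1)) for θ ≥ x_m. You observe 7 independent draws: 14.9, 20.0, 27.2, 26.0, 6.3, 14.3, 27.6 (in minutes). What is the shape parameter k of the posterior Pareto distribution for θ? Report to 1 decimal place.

A Pareto(scale x_m, shape k) prior on the upper bound θ of Uniform(0, θ) is conjugate: posterior is Pareto(max(x_m, max xᵢ), k + n).
Sample maximum = 27.6; prior scale x_m = 17.3 → posterior scale = max = 27.6.
Posterior shape = 2.4 + 7 = 9.4.
Posterior shape k = 9.4.

9.4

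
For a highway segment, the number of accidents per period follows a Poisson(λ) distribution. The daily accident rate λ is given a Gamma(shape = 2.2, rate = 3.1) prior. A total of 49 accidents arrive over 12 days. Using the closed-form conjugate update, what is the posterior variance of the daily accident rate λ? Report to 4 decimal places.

With a Gamma(shape α, rate β) prior, the Poisson likelihood is conjugate: the posterior is Gamma(α + ΣXᵢ, β + n).
Posterior: Gamma(α+S, β+n) = Gamma(2.2+49, 3.1+12) = Gamma(51.2, 15.1).
Var = α/β² = 51.2/15.1² = 0.2246.

0.2246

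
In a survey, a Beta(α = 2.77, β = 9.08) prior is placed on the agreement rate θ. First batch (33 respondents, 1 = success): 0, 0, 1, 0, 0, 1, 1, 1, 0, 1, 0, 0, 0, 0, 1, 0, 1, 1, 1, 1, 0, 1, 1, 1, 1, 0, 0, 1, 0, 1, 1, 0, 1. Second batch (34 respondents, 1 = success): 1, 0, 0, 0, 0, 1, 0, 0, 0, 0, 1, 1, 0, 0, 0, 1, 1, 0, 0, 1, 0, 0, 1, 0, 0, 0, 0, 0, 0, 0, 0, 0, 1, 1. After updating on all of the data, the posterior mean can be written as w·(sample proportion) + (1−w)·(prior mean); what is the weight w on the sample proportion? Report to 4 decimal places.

The Beta prior is conjugate to a Binomial/Bernoulli likelihood; the update adds successes to α and failures to β.
Total number of respondents: n = 33 + 34 = 67.
Posterior mean = (α₀+k)/(α₀+β₀+n) = [n/(α₀+β₀+n)]·(k/n) + [(α₀+β₀)/(α₀+β₀+n)]·α₀/(α₀+β₀), so only n and the prior enter the weight.
The weight on the data is w = n/(α₀+β₀+n) = 67/(2.77+9.08+67) = 67/78.85 = 0.8497.

0.8497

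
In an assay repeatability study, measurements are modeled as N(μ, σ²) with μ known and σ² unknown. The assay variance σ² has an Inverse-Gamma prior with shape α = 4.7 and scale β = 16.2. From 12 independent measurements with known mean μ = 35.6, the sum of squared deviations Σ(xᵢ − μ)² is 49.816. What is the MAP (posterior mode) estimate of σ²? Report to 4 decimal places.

3.5135

With known mean μ and an Inverse-Gamma(α, β) prior on σ², the Normal likelihood is conjugate: posterior is Inv-Gamma(α + n/2, β + Σ(xᵢ−μ)²/2).
Posterior: Inv-Gamma(4.7 + 12/2, 16.2 + 49.816/2) = Inv-Gamma(10.70, 41.1080).
Mode = β/(α+1) = 41.1080/11.70 = 3.5135.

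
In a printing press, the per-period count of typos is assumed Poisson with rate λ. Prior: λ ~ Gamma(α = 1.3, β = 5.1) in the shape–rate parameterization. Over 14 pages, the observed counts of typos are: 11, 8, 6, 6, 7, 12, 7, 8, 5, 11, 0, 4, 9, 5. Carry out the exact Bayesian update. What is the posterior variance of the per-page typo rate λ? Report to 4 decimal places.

With a Gamma(shape α, rate β) prior, the Poisson likelihood is conjugate: the posterior is Gamma(α + ΣXᵢ, β + n).
Sum of counts S = 99 over n = 14 pages.
Posterior: Gamma(α+S, β+n) = Gamma(1.3+99, 5.1+14) = Gamma(100.3, 19.1).
Var = α/β² = 100.3/19.1² = 0.2749.

0.2749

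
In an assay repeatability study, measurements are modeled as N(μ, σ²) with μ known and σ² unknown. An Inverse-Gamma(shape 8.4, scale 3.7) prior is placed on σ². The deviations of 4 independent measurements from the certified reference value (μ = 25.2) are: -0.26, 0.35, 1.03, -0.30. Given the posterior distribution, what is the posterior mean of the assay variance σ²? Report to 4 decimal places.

0.4649

With known mean μ and an Inverse-Gamma(α, β) prior on σ², the Normal likelihood is conjugate: posterior is Inv-Gamma(α + n/2, β + Σ(xᵢ−μ)²/2).
Σ(xᵢ−μ)² = (-0.26)² + (0.35)² + (1.03)² + (-0.30)² = 1.3410.
Posterior: Inv-Gamma(8.4 + 4/2, 3.7 + 1.3410/2) = Inv-Gamma(10.40, 4.37050).
E[σ²|data] = β/(α−1) = 4.37050/9.40 = 0.4649.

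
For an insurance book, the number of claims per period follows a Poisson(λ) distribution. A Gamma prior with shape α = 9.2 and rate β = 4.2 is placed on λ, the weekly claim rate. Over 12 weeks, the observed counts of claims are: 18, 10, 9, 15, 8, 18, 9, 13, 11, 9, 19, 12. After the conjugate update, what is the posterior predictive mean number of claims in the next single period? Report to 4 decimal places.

With a Gamma(shape α, rate β) prior, the Poisson likelihood is conjugate: the posterior is Gamma(α + ΣXᵢ, β + n).
Sum of counts S = 151 over n = 12 weeks.
Posterior: Gamma(α+S, β+n) = Gamma(9.2+151, 4.2+12) = Gamma(160.2, 16.2).
The predictive distribution for one future period is NegBinom with mean α/β = 9.8889.

9.8889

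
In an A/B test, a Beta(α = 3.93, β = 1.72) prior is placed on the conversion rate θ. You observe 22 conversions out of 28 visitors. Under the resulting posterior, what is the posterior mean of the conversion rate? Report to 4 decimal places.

0.7706

The Beta prior is conjugate to a Binomial/Bernoulli likelihood; the update adds successes to α and failures to β.
Posterior: Beta(α+k, β+n−k) = Beta(3.93+22, 1.72+6) = Beta(25.93, 7.72).
Posterior mean = α/(α+β) = 25.93/33.65 = 0.7706.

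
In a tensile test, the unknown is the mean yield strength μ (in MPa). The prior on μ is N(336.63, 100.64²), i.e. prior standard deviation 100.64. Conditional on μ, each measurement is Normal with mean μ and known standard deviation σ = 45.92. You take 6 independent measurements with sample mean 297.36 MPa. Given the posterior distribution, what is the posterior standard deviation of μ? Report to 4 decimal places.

18.4297

For Normal data with known variance σ², a Normal(μ₀, σ₀²) prior on μ is conjugate. Posterior precision = 1/σ₀² + n/σ²; posterior mean is the precision-weighted average of μ₀ and x̄.
σ₀² = 100.64² = 10128.4096, σ² = 45.92² = 2108.6464; σ² + n·σ₀² = 2108.6464 + 6·10128.4096 = 62879.104.
Posterior precision = 1/σ₀² + n/σ² = 1/10128.4096 + 6/2108.6464 = (σ² + n·σ₀²)/(σ₀²σ²) = 62879.104/(10128.4096·2108.6464); posterior variance σₙ² = σ₀²σ²/(σ² + n·σ₀²) = 10128.4096·2108.6464/62879.104 = 339.655515.
Posterior SD = √σₙ² = √(10128.4096·2108.6464/62879.104) = 18.4297.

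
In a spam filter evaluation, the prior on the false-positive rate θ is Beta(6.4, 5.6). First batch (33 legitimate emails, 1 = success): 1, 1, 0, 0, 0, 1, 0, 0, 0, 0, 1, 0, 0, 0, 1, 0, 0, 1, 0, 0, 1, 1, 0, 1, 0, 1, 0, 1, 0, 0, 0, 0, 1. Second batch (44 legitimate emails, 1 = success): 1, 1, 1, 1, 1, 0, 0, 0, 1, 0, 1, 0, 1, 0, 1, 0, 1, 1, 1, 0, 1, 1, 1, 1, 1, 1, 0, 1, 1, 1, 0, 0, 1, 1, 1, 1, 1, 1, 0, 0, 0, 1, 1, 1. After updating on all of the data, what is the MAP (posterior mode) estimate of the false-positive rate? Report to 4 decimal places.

0.5448

The Beta prior is conjugate to a Binomial/Bernoulli likelihood; the update adds successes to α and failures to β.
After batch 1: Beta(6.4+12, 5.6+21) = Beta(18.4, 26.6).
After batch 2: Beta(18.4+30, 26.6+14) = Beta(48.4, 40.6).
Mode of Beta(a,b) for a,b>1 is (a−1)/(a+b−2) = 47.4/87.0 = 0.5448.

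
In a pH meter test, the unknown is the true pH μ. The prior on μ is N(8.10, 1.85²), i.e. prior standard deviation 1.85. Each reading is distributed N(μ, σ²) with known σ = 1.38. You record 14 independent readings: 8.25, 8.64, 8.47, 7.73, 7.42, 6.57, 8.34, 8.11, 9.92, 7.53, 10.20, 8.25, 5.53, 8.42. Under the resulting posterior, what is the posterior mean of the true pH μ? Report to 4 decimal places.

8.0986

For Normal data with known variance σ², a Normal(μ₀, σ₀²) prior on μ is conjugate. Posterior precision = 1/σ₀² + n/σ²; posterior mean is the precision-weighted average of μ₀ and x̄.
Σxᵢ = 8.25 + 8.64 + 8.47 + 7.73 + 7.42 + 6.57 + 8.34 + 8.11 + 9.92 + 7.53 + 10.20 + 8.25 + 5.53 + 8.42 = 113.38, so n·x̄ = 113.38.
σ₀² = 1.85² = 3.4225, σ² = 1.38² = 1.9044; σ² + n·σ₀² = 1.9044 + 14·3.4225 = 49.8194.
Posterior mean = (μ₀/σ₀² + n·x̄/σ²)/(1/σ₀² + n/σ²) = (σ²·μ₀ + σ₀²·n·x̄)/(σ² + n·σ₀²) = (1.9044·8.10 + 3.4225·113.38)/49.8194 = 403.46869/49.8194 = 8.0986.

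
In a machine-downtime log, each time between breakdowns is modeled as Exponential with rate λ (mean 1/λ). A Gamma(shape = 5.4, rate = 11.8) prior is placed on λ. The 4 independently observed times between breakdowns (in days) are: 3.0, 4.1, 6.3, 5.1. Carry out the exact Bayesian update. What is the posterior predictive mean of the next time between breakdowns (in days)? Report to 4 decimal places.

With a Gamma(shape α, rate β) prior on the exponential rate λ, the posterior after n observations with total T = Σxᵢ is Gamma(α+n, β+T).
Sum of observations T = 18.5 days; n = 4.
Posterior: Gamma(5.4+4, 11.8+18.5) = Gamma(9.4, 30.3).
The predictive distribution for the next observation is Lomax; its mean is β/(α−1) = 30.3/8.4 = 3.6071.

3.6071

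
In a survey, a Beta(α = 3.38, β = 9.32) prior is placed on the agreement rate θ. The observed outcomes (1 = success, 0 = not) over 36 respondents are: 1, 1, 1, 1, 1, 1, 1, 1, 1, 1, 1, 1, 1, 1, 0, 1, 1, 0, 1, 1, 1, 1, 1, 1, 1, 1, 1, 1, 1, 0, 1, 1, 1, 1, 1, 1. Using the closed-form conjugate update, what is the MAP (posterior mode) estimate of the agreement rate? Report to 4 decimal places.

0.7576

The Beta prior is conjugate to a Binomial/Bernoulli likelihood; the update adds successes to α and failures to β.
Posterior: Beta(α+k, β+n−k) = Beta(3.38+33, 9.32+3) = Beta(36.38, 12.32).
Mode of Beta(a,b) for a,b>1 is (a−1)/(a+b−2) = 35.38/46.70 = 0.7576.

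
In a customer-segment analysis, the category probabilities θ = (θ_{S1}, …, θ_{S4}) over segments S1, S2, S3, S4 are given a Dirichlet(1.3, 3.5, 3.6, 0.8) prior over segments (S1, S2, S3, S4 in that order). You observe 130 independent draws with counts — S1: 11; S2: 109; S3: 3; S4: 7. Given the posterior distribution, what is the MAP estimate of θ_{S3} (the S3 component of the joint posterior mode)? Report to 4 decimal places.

0.0414

The Dirichlet prior is conjugate to the Multinomial likelihood: each posterior αⱼ = prior αⱼ + observed count nⱼ.
Posterior concentration: (12.3, 112.5, 6.6, 7.8), total = 139.2.
Joint mode component: (α_{S3}−1)/(Σα−K) = 5.6/135.2 = 0.0414.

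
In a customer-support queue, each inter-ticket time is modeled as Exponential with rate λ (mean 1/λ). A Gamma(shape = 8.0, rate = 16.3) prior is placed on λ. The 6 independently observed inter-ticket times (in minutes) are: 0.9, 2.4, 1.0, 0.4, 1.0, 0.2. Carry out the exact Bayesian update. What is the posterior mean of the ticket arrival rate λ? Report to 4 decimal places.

0.6306

With a Gamma(shape α, rate β) prior on the exponential rate λ, the posterior after n observations with total T = Σxᵢ is Gamma(α+n, β+T).
Sum of observations T = 5.9 minutes; n = 6.
Posterior: Gamma(8.0+6, 16.3+5.9) = Gamma(14.0, 22.2).
Posterior mean of λ = α/β = 14.0/22.2 = 0.6306.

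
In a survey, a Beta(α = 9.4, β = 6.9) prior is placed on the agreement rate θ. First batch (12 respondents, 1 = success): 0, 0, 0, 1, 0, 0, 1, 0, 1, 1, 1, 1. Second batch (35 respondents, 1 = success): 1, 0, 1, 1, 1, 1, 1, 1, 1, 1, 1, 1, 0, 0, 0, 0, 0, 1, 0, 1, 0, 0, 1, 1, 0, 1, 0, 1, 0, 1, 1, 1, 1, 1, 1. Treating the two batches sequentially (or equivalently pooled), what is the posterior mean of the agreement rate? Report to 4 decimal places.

0.6066

The Beta prior is conjugate to a Binomial/Bernoulli likelihood; the update adds successes to α and failures to β.
After batch 1: Beta(9.4+6, 6.9+6) = Beta(15.4, 12.9).
After batch 2: Beta(15.4+23, 12.9+12) = Beta(38.4, 24.9).
Posterior mean = α/(α+β) = 38.4/63.3 = 0.6066.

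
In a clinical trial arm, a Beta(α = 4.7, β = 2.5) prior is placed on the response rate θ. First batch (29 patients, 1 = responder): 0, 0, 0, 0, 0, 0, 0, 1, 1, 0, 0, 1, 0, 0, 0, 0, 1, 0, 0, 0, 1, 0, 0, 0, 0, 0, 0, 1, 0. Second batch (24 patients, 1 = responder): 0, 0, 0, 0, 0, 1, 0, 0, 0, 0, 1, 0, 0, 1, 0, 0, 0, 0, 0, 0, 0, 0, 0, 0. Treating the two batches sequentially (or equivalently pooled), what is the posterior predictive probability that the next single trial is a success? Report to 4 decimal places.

The Beta prior is conjugate to a Binomial/Bernoulli likelihood; the update adds successes to α and failures to β.
After batch 1: Beta(4.7+6, 2.5+23) = Beta(10.7, 25.5).
After batch 2: Beta(10.7+3, 25.5+21) = Beta(13.7, 46.5).
For a single future Bernoulli trial, P(success | data) = α/(α+β) = 0.2276.

0.2276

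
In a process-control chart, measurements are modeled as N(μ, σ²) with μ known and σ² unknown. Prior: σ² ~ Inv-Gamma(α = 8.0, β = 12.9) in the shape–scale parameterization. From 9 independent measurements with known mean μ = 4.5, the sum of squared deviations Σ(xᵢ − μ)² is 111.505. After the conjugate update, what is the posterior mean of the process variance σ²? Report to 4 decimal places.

With known mean μ and an Inverse-Gamma(α, β) prior on σ², the Normal likelihood is conjugate: posterior is Inv-Gamma(α + n/2, β + Σ(xᵢ−μ)²/2).
Posterior: Inv-Gamma(8.0 + 9/2, 12.9 + 111.505/2) = Inv-Gamma(12.50, 68.6525).
E[σ²|data] = β/(α−1) = 68.6525/11.50 = 5.9698.

5.9698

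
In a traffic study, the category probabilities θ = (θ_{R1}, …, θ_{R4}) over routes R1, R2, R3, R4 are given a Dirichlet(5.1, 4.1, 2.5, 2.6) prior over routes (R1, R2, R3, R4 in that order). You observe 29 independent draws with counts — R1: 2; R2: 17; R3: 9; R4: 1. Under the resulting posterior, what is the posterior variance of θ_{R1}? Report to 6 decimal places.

The Dirichlet prior is conjugate to the Multinomial likelihood: each posterior αⱼ = prior αⱼ + observed count nⱼ.
Posterior concentration: (7.1, 21.1, 11.5, 3.6), total = 43.3.
Var[θ_j] = α_j(Σα−α_j)/((Σα)²(Σα+1)) = 7.1·36.2/(43.3²·44.3) = 0.003094.

0.003094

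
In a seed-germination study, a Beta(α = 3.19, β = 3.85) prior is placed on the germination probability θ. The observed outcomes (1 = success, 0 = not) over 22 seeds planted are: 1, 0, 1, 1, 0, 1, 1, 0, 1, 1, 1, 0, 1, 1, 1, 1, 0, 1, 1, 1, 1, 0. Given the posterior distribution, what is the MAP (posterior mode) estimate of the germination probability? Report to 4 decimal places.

The Beta prior is conjugate to a Binomial/Bernoulli likelihood; the update adds successes to α and failures to β.
Posterior: Beta(α+k, β+n−k) = Beta(3.19+16, 3.85+6) = Beta(19.19, 9.85).
Mode of Beta(a,b) for a,b>1 is (a−1)/(a+b−2) = 18.19/27.04 = 0.6727.

0.6727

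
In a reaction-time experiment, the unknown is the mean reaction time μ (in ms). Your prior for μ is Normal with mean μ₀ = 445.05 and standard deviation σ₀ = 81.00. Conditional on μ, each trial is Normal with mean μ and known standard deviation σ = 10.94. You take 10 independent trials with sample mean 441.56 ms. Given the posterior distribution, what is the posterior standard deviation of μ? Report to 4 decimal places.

For Normal data with known variance σ², a Normal(μ₀, σ₀²) prior on μ is conjugate. Posterior precision = 1/σ₀² + n/σ²; posterior mean is the precision-weighted average of μ₀ and x̄.
σ₀² = 81.00² = 6561, σ² = 10.94² = 119.6836; σ² + n·σ₀² = 119.6836 + 10·6561 = 65729.6836.
Posterior precision = 1/σ₀² + n/σ² = 1/6561 + 10/119.6836 = (σ² + n·σ₀²)/(σ₀²σ²) = 65729.6836/(6561·119.6836); posterior variance σₙ² = σ₀²σ²/(σ² + n·σ₀²) = 6561·119.6836/65729.6836 = 11.946567.
Posterior SD = √σₙ² = √(6561·119.6836/65729.6836) = 3.4564.

3.4564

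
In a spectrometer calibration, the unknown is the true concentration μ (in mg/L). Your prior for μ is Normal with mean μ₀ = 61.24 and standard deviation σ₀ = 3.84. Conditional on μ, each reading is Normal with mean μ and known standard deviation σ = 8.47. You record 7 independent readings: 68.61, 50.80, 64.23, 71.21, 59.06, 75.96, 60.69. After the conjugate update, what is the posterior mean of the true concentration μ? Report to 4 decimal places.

63.0840

For Normal data with known variance σ², a Normal(μ₀, σ₀²) prior on μ is conjugate. Posterior precision = 1/σ₀² + n/σ²; posterior mean is the precision-weighted average of μ₀ and x̄.
Σxᵢ = 68.61 + 50.80 + 64.23 + 71.21 + 59.06 + 75.96 + 60.69 = 450.56, so n·x̄ = 450.56.
σ₀² = 3.84² = 14.7456, σ² = 8.47² = 71.7409; σ² + n·σ₀² = 71.7409 + 7·14.7456 = 174.9601.
Posterior mean = (μ₀/σ₀² + n·x̄/σ²)/(1/σ₀² + n/σ²) = (σ²·μ₀ + σ₀²·n·x̄)/(σ² + n·σ₀²) = (71.7409·61.24 + 14.7456·450.56)/174.9601 = 11037.190252/174.9601 = 63.0840.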